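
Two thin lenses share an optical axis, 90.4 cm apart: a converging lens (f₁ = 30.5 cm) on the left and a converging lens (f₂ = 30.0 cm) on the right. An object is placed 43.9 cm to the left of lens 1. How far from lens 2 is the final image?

7.23 cm

Lens 1: 1/d_i1 = 1/f₁ − 1/d_o1 = 1/(30.5) − 1/(43.9) = 0.01001, so d_i1 = 99.92 cm.
The intermediate image is 99.92 cm to the right of lens 1, which lies 9.520 cm to the right of lens 2 — a virtual object — so d_o2 = −9.520 cm.
Lens 2: 1/d_i2 = 1/f₂ − 1/d_o2 = 1/(30.0) − 1/(-9.520) = 0.1384, so d_i2 = 7.23 cm.
The final image is real, 7.23 cm to the right of lens 2 (overall magnification ≈ -1.7).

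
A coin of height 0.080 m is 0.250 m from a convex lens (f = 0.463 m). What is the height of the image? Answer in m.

0.174 m

1/d_i = 1/f − 1/d_o = 1/(0.4630) − 1/(0.250) = -1.840, so d_i = -0.5434 m.
m = −d_i/d_o = +2.174.
|h_i| = |m|·h_o = 2.174 × 0.080 = 0.174 m. The image is virtual, upright and enlarged, on the same side as the object.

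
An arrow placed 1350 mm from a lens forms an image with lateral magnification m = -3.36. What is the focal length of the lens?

m = −d_i/d_o ⇒ d_i = −m·d_o = −(-3.36)·(1350) = 4536 mm.
1/f = 1/d_o + 1/d_i = 1/(1350) + 1/(4536) = 0.0009612, so f = 1040 mm.
Since f is positive, the lens is converging.

f = 1040 mm (converging)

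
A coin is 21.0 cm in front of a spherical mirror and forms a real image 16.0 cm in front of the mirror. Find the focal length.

f = 9.08 cm (concave)

Real image ⇒ d_i = +16.0 cm.
1/f = 1/d_o + 1/d_i = 1/(21.0) + 1/(16.0) = 0.1101, so f = 9.08 cm.
Since f is positive, the spherical mirror is concave.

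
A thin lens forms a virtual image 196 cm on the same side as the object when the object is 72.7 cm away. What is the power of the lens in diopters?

Virtual image ⇒ d_i = −196 cm.
1/f = 1/d_o + 1/d_i = 1/(72.7) + 1/(-196) = 0.008653 cm⁻¹.
f = 115.6 cm = 1.156 m, so P = 1/f = +0.865 D.

P = +0.865 D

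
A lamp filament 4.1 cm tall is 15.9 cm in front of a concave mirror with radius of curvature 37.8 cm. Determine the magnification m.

f = R/2 = 37.8/2 = 18.90 cm.
1/d_i = 1/f − 1/d_o = 1/(18.90) − 1/(15.9) = -0.009983, so d_i = -100.2 cm.
m = −d_i/d_o = −(-100.2)/(15.9) = +6.30.
The image is virtual, upright and enlarged, behind the mirror.

m = +6.30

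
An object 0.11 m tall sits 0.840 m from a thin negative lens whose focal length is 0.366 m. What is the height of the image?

0.0334 m

For a negative lens, f = -0.366 m.
1/d_i = 1/f − 1/d_o = 1/(-0.3660) − 1/(0.840) = -3.923, so d_i = -0.2549 m.
m = −d_i/d_o = +0.3035.
|h_i| = |m|·h_o = 0.3035 × 0.11 = 0.0334 m. The image is virtual, upright and reduced, on the same side as the object.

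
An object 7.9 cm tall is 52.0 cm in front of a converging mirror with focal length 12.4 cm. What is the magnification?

1/d_i = 1/f − 1/d_o = 1/(12.40) − 1/(52.0) = 0.06141, so d_i = 16.28 cm.
m = −d_i/d_o = −(16.28)/(52.0) = -0.313.
The image is real, inverted and reduced, in front of the mirror.

m = -0.313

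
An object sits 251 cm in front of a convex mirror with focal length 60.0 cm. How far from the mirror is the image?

48.4 cm

For a convex mirror, f = -60.0 cm.
Mirror equation: 1/v = 1/f − 1/u = 1/(-60.00) − 1/(251) = -0.01667 − 0.003984 = -0.02065, so v = -48.4 cm.
The image is virtual, upright and reduced, behind the mirror.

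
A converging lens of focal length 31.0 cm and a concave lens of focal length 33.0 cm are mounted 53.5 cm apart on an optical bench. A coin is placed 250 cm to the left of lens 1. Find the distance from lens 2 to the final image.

Lens 1: 1/d_i1 = 1/f₁ − 1/d_o1 = 1/(31.0) − 1/(250) = 0.02826, so d_i1 = 35.39 cm.
The intermediate image is 35.39 cm to the right of lens 1, which is 53.5 − (35.39) = 18.11 cm to the left of lens 2, so d_o2 = +18.11 cm.
Lens 2 is diverging, so f₂ = −33.0 cm.
Lens 2: 1/d_i2 = 1/f₂ − 1/d_o2 = 1/(-33.0) − 1/(18.11) = -0.08552, so d_i2 = -11.7 cm.
The final image is virtual, 11.7 cm to the left of lens 2 (overall magnification ≈ -0.091).

11.7 cm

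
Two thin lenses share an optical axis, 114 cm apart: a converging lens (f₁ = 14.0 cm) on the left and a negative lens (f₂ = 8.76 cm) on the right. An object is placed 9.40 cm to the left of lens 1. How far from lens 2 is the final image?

Lens 1: 1/d_i1 = 1/f₁ − 1/d_o1 = 1/(14.0) − 1/(9.40) = -0.03495, so d_i1 = -28.61 cm.
The intermediate image is 28.61 cm to the left of lens 1 (virtual), which is 114 − (-28.61) = 142.6 cm to the left of lens 2, so d_o2 = +142.6 cm.
Lens 2 is diverging, so f₂ = −8.76 cm.
Lens 2: 1/d_i2 = 1/f₂ − 1/d_o2 = 1/(-8.76) − 1/(142.6) = -0.1212, so d_i2 = -8.25 cm.
The final image is virtual, 8.25 cm to the left of lens 2 (overall magnification ≈ 0.18).

8.25 cm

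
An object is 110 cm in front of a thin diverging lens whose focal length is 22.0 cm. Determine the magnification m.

m = +0.167

For a diverging lens, f = -22.0 cm.
1/d_i = 1/f − 1/d_o = 1/(-22.00) − 1/(110) = -0.05455, so d_i = -18.33 cm.
m = −d_i/d_o = −(-18.33)/(110) = +0.167.
The image is virtual, upright and reduced, on the same side as the object.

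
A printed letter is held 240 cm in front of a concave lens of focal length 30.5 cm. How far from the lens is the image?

27.1 cm

For a concave lens, f = -30.5 cm.
Thin-lens equation: 1/v = 1/f − 1/u = 1/(-30.50) − 1/(240) = -0.03279 − 0.004167 = -0.03695, so v = -27.1 cm.
The image is virtual, upright and reduced, on the same side as the object.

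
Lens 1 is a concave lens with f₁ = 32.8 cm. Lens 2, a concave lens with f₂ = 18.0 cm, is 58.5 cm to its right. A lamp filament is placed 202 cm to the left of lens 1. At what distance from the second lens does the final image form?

14.9 cm

Lens 1 is diverging, so f₁ = −32.8 cm.
Lens 1: 1/d_i1 = 1/f₁ − 1/d_o1 = 1/(-32.8) − 1/(202) = -0.03544, so d_i1 = -28.22 cm.
The intermediate image is 28.22 cm to the left of lens 1 (virtual), which is 58.5 − (-28.22) = 86.72 cm to the left of lens 2, so d_o2 = +86.72 cm.
Lens 2 is diverging, so f₂ = −18.0 cm.
Lens 2: 1/d_i2 = 1/f₂ − 1/d_o2 = 1/(-18.0) − 1/(86.72) = -0.06709, so d_i2 = -14.9 cm.
The final image is virtual, 14.9 cm to the left of lens 2 (overall magnification ≈ 0.024).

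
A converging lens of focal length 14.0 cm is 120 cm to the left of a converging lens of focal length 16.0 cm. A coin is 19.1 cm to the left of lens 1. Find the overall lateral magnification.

m = +0.852

Lens 1: 1/d_i1 = 1/(14.0) − 1/(19.1) = 0.01907, so d_i1 = 52.43 cm; m₁ = −d_i1/d_o1 = -2.745.
d_o2 = 120 − (52.43) = 67.57 cm.
Lens 2: 1/d_i2 = 1/(16.0) − 1/(67.57) = 0.04770, so d_i2 = 20.96 cm; m₂ = −d_i2/d_o2 = -0.3103.
m = m₁·m₂ = (-2.745)(-0.3103) = +0.852.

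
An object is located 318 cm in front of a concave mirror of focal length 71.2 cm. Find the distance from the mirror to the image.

91.7 cm

Mirror equation: 1/q = 1/f − 1/p = 1/(71.20) − 1/(318) = 0.01404 − 0.003145 = 0.01090, so q = 91.7 cm.
The image is real, inverted and reduced, in front of the mirror.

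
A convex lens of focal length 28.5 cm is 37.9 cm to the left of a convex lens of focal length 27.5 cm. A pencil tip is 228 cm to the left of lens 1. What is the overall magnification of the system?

m = -0.177

Lens 1: 1/d_i1 = 1/(28.5) − 1/(228) = 0.03070, so d_i1 = 32.57 cm; m₁ = −d_i1/d_o1 = -0.1429.
d_o2 = 37.9 − (32.57) = 5.330 cm.
Lens 2: 1/d_i2 = 1/(27.5) − 1/(5.330) = -0.1513, so d_i2 = -6.611 cm; m₂ = −d_i2/d_o2 = +1.240.
m = m₁·m₂ = (-0.1429)(+1.240) = -0.177.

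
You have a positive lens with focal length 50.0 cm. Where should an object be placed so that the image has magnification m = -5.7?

58.8 cm

m = −d_i/d_o ⇒ d_i = −m·d_o.
1/f = 1/d_o + 1/d_i = 1/d_o − 1/(m·d_o) = (1 − 1/m)/d_o, so d_o = f(1 − 1/m) = (50.00)(1 − 1/(-5.7)) = 58.8 cm.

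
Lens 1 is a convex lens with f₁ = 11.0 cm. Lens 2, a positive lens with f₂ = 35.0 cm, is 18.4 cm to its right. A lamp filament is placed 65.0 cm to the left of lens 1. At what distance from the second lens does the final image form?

Lens 1: 1/d_i1 = 1/f₁ − 1/d_o1 = 1/(11.0) − 1/(65.0) = 0.07552, so d_i1 = 13.24 cm.
The intermediate image is 13.24 cm to the right of lens 1, which is 18.4 − (13.24) = 5.160 cm to the left of lens 2, so d_o2 = +5.160 cm.
Lens 2: 1/d_i2 = 1/f₂ − 1/d_o2 = 1/(35.0) − 1/(5.160) = -0.1652, so d_i2 = -6.05 cm.
The final image is virtual, 6.05 cm to the left of lens 2 (overall magnification ≈ -0.24).

6.05 cm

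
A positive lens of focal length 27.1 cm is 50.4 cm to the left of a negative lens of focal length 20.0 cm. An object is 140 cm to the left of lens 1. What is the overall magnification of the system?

Lens 1: 1/d_i1 = 1/(27.1) − 1/(140) = 0.02976, so d_i1 = 33.60 cm; m₁ = −d_i1/d_o1 = -0.2400.
d_o2 = 50.4 − (33.60) = 16.80 cm.
f₂ = −20.0 cm (diverging).
Lens 2: 1/d_i2 = 1/(-20.0) − 1/(16.80) = -0.1095, so d_i2 = -9.130 cm; m₂ = −d_i2/d_o2 = +0.5435.
m = m₁·m₂ = (-0.2400)(+0.5435) = -0.130.

m = -0.130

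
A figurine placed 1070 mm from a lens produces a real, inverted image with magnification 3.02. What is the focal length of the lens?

f = 804 mm (converging)

m = −d_i/d_o ⇒ d_i = −m·d_o = −(-3.02)·(1070) = 3231 mm.
1/f = 1/d_o + 1/d_i = 1/(1070) + 1/(3231) = 0.001244, so f = 804 mm.
Since f is positive, the lens is converging.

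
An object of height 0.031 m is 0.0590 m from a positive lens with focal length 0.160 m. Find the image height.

1/d_i = 1/f − 1/d_o = 1/(0.1600) − 1/(0.0590) = -10.70, so d_i = -0.09347 m.
m = −d_i/d_o = +1.584.
|h_i| = |m|·h_o = 1.584 × 0.031 = 0.0491 m. The image is virtual, upright and enlarged, on the same side as the object.

0.0491 m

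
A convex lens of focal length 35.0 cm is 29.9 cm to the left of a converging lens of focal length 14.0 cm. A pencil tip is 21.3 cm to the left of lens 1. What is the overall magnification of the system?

Lens 1: 1/d_i1 = 1/(35.0) − 1/(21.3) = -0.01838, so d_i1 = -54.42 cm; m₁ = −d_i1/d_o1 = +2.555.
d_o2 = 29.9 − (-54.42) = 84.32 cm.
Lens 2: 1/d_i2 = 1/(14.0) − 1/(84.32) = 0.05957, so d_i2 = 16.79 cm; m₂ = −d_i2/d_o2 = -0.1991.
m = m₁·m₂ = (+2.555)(-0.1991) = -0.509.

m = -0.509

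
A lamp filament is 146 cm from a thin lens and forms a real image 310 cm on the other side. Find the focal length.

f = 99.3 cm (converging)

Real image ⇒ d_i = +310 cm.
1/f = 1/d_o + 1/d_i = 1/(146) + 1/(310) = 0.01008, so f = 99.3 cm.
Since f is positive, the thin lens is converging.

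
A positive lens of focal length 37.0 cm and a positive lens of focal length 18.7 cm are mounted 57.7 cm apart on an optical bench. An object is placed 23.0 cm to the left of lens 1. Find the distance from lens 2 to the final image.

22.2 cm

Lens 1: 1/d_i1 = 1/f₁ − 1/d_o1 = 1/(37.0) − 1/(23.0) = -0.01645, so d_i1 = -60.79 cm.
The intermediate image is 60.79 cm to the left of lens 1 (virtual), which is 57.7 − (-60.79) = 118.5 cm to the left of lens 2, so d_o2 = +118.5 cm.
Lens 2: 1/d_i2 = 1/f₂ − 1/d_o2 = 1/(18.7) − 1/(118.5) = 0.04504, so d_i2 = 22.2 cm.
The final image is real, 22.2 cm to the right of lens 2 (overall magnification ≈ -0.50).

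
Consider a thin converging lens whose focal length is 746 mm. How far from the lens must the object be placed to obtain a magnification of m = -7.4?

m = −d_i/d_o ⇒ d_i = −m·d_o.
1/f = 1/d_o + 1/d_i = 1/d_o − 1/(m·d_o) = (1 − 1/m)/d_o, so d_o = f(1 − 1/m) = (746.0)(1 − 1/(-7.4)) = 847 mm.

847 mm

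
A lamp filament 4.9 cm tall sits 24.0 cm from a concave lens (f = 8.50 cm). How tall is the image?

For a concave lens, f = -8.50 cm.
1/d_i = 1/f − 1/d_o = 1/(-8.500) − 1/(24.0) = -0.1593, so d_i = -6.277 cm.
m = −d_i/d_o = +0.2615.
|h_i| = |m|·h_o = 0.2615 × 4.9 = 1.28 cm. The image is virtual, upright and reduced, on the same side as the object.

1.28 cm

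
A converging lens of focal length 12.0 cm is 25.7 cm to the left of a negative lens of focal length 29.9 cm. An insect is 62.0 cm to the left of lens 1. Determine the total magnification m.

Lens 1: 1/d_i1 = 1/(12.0) − 1/(62.0) = 0.06720, so d_i1 = 14.88 cm; m₁ = −d_i1/d_o1 = -0.2400.
d_o2 = 25.7 − (14.88) = 10.82 cm.
f₂ = −29.9 cm (diverging).
Lens 2: 1/d_i2 = 1/(-29.9) − 1/(10.82) = -0.1259, so d_i2 = -7.945 cm; m₂ = −d_i2/d_o2 = +0.7343.
m = m₁·m₂ = (-0.2400)(+0.7343) = -0.176.

m = -0.176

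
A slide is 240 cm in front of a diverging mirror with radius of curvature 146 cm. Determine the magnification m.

m = +0.233

f = R/2 = 146/2 = 73.00 cm; for a diverging mirror, f = -73.00 cm.
1/d_i = 1/f − 1/d_o = 1/(-73.00) − 1/(240) = -0.01787, so d_i = -55.97 cm.
m = −d_i/d_o = −(-55.97)/(240) = +0.233.
The image is virtual, upright and reduced, behind the mirror.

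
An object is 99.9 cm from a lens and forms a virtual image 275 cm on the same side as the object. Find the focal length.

f = 157 cm (converging)

Virtual image ⇒ d_i = −275 cm.
1/f = 1/d_o + 1/d_i = 1/(99.9) + 1/(-275) = 0.006374, so f = 157 cm.
Since f is positive, the lens is converging.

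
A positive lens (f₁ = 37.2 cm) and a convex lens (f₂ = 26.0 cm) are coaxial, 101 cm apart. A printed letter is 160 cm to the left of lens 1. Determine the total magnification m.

m = +0.297

Lens 1: 1/d_i1 = 1/(37.2) − 1/(160) = 0.02063, so d_i1 = 48.47 cm; m₁ = −d_i1/d_o1 = -0.3029.
d_o2 = 101 − (48.47) = 52.53 cm.
Lens 2: 1/d_i2 = 1/(26.0) − 1/(52.53) = 0.01942, so d_i2 = 51.48 cm; m₂ = −d_i2/d_o2 = -0.9800.
m = m₁·m₂ = (-0.3029)(-0.9800) = +0.297.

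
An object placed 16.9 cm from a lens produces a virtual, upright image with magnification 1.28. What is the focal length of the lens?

m = −d_i/d_o ⇒ d_i = −m·d_o = −(+1.28)·(16.9) = -21.63 cm.
1/f = 1/d_o + 1/d_i = 1/(16.9) + 1/(-21.63) = 0.01294, so f = 77.3 cm.
Since f is positive, the lens is converging.

f = 77.3 cm (converging)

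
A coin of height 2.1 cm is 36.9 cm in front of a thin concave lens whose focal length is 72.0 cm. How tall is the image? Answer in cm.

For a concave lens, f = -72.0 cm.
1/d_i = 1/f − 1/d_o = 1/(-72.00) − 1/(36.9) = -0.04099, so d_i = -24.40 cm.
m = −d_i/d_o = +0.6612.
|h_i| = |m|·h_o = 0.6612 × 2.1 = 1.39 cm. The image is virtual, upright and reduced, on the same side as the object.

1.39 cm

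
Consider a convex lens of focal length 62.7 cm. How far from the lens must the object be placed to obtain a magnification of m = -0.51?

186 cm

m = −d_i/d_o ⇒ d_i = −m·d_o.
1/f = 1/d_o + 1/d_i = 1/d_o − 1/(m·d_o) = (1 − 1/m)/d_o, so d_o = f(1 − 1/m) = (62.70)(1 − 1/(-0.51)) = 186 cm.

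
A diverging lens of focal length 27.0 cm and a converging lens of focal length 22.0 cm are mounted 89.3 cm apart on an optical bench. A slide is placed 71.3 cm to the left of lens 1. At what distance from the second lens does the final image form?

Lens 1 is diverging, so f₁ = −27.0 cm.
Lens 1: 1/d_i1 = 1/f₁ − 1/d_o1 = 1/(-27.0) − 1/(71.3) = -0.05106, so d_i1 = -19.58 cm.
The intermediate image is 19.58 cm to the left of lens 1 (virtual), which is 89.3 − (-19.58) = 108.9 cm to the left of lens 2, so d_o2 = +108.9 cm.
Lens 2: 1/d_i2 = 1/f₂ − 1/d_o2 = 1/(22.0) − 1/(108.9) = 0.03627, so d_i2 = 27.6 cm.
The final image is real, 27.6 cm to the right of lens 2 (overall magnification ≈ -0.070).

27.6 cm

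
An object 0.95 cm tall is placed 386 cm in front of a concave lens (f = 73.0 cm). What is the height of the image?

0.151 cm

For a concave lens, f = -73.0 cm.
1/d_i = 1/f − 1/d_o = 1/(-73.00) − 1/(386) = -0.01629, so d_i = -61.39 cm.
m = −d_i/d_o = +0.1590.
|h_i| = |m|·h_o = 0.1590 × 0.95 = 0.151 cm. The image is virtual, upright and reduced, on the same side as the object.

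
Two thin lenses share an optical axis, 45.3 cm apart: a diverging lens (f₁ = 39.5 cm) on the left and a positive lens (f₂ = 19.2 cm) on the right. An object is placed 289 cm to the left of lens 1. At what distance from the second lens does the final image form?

25.3 cm

Lens 1 is diverging, so f₁ = −39.5 cm.
Lens 1: 1/d_i1 = 1/f₁ − 1/d_o1 = 1/(-39.5) − 1/(289) = -0.02878, so d_i1 = -34.75 cm.
The intermediate image is 34.75 cm to the left of lens 1 (virtual), which is 45.3 − (-34.75) = 80.05 cm to the left of lens 2, so d_o2 = +80.05 cm.
Lens 2: 1/d_i2 = 1/f₂ − 1/d_o2 = 1/(19.2) − 1/(80.05) = 0.03959, so d_i2 = 25.3 cm.
The final image is real, 25.3 cm to the right of lens 2 (overall magnification ≈ -0.038).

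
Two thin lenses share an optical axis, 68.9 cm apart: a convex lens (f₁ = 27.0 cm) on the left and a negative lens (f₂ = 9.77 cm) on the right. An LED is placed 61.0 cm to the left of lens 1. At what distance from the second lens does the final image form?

Lens 1: 1/d_i1 = 1/f₁ − 1/d_o1 = 1/(27.0) − 1/(61.0) = 0.02064, so d_i1 = 48.44 cm.
The intermediate image is 48.44 cm to the right of lens 1, which is 68.9 − (48.44) = 20.46 cm to the left of lens 2, so d_o2 = +20.46 cm.
Lens 2 is diverging, so f₂ = −9.77 cm.
Lens 2: 1/d_i2 = 1/f₂ − 1/d_o2 = 1/(-9.77) − 1/(20.46) = -0.1512, so d_i2 = -6.61 cm.
The final image is virtual, 6.61 cm to the left of lens 2 (overall magnification ≈ -0.26).

6.61 cm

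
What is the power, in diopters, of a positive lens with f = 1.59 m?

P = +0.629 D

P = 1/f = 1/(1.59 m) = +0.629 D.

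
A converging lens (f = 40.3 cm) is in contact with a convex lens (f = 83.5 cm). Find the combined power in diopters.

P = +3.68 D

P₁ = 1/f₁ = 1/(0.403 m) = +2.481 D; P₂ = 1/f₂ = 1/(0.835 m) = +1.198 D.
For thin lenses in contact, P = P₁ + P₂ = (+2.481) + (+1.198) = +3.68 D.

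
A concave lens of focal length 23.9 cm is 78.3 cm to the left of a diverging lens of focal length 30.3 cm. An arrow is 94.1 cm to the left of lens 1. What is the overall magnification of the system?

m = +0.0481

f₁ = −23.9 cm (diverging).
Lens 1: 1/d_i1 = 1/(-23.9) − 1/(94.1) = -0.05247, so d_i1 = -19.06 cm; m₁ = −d_i1/d_o1 = +0.2026.
d_o2 = 78.3 − (-19.06) = 97.36 cm.
f₂ = −30.3 cm (diverging).
Lens 2: 1/d_i2 = 1/(-30.3) − 1/(97.36) = -0.04327, so d_i2 = -23.11 cm; m₂ = −d_i2/d_o2 = +0.2373.
m = m₁·m₂ = (+0.2026)(+0.2373) = +0.0481.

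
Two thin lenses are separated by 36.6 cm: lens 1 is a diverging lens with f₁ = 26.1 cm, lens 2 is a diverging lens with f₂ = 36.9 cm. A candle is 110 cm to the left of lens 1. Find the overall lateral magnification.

f₁ = −26.1 cm (diverging).
Lens 1: 1/d_i1 = 1/(-26.1) − 1/(110) = -0.04741, so d_i1 = -21.09 cm; m₁ = −d_i1/d_o1 = +0.1917.
d_o2 = 36.6 − (-21.09) = 57.69 cm.
f₂ = −36.9 cm (diverging).
Lens 2: 1/d_i2 = 1/(-36.9) − 1/(57.69) = -0.04443, so d_i2 = -22.51 cm; m₂ = −d_i2/d_o2 = +0.3901.
m = m₁·m₂ = (+0.1917)(+0.3901) = +0.0748.

m = +0.0748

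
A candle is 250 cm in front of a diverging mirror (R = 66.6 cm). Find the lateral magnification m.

f = R/2 = 66.6/2 = 33.30 cm; for a diverging mirror, f = -33.30 cm.
1/d_i = 1/f − 1/d_o = 1/(-33.30) − 1/(250) = -0.03403, so d_i = -29.39 cm.
m = −d_i/d_o = −(-29.39)/(250) = +0.118.
The image is virtual, upright and reduced, behind the mirror.

m = +0.118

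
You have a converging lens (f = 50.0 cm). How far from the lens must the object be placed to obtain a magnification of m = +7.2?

43.1 cm

m = −d_i/d_o ⇒ d_i = −m·d_o.
1/f = 1/d_o + 1/d_i = 1/d_o − 1/(m·d_o) = (1 − 1/m)/d_o, so d_o = f(1 − 1/m) = (50.00)(1 − 1/(+7.2)) = 43.1 cm.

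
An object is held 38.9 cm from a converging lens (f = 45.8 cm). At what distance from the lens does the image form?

258 cm

Thin-lens equation: 1/d_i = 1/f − 1/d_o = 1/(45.80) − 1/(38.9) = 0.02183 − 0.02571 = -0.003873, so d_i = -258 cm.
The image is virtual, upright and enlarged, on the same side as the object.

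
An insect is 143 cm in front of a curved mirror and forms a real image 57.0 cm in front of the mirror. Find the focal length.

Real image ⇒ d_i = +57.0 cm.
1/f = 1/d_o + 1/d_i = 1/(143) + 1/(57.0) = 0.02454, so f = 40.8 cm.
Since f is positive, the curved mirror is concave.

f = 40.8 cm (concave)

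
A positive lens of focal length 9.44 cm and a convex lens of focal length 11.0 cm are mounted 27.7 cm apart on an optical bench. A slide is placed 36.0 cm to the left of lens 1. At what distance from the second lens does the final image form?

Lens 1: 1/d_i1 = 1/f₁ − 1/d_o1 = 1/(9.44) − 1/(36.0) = 0.07815, so d_i1 = 12.80 cm.
The intermediate image is 12.80 cm to the right of lens 1, which is 27.7 − (12.80) = 14.90 cm to the left of lens 2, so d_o2 = +14.90 cm.
Lens 2: 1/d_i2 = 1/f₂ − 1/d_o2 = 1/(11.0) − 1/(14.90) = 0.02379, so d_i2 = 42.0 cm.
The final image is real, 42.0 cm to the right of lens 2 (overall magnification ≈ 1.0).

42.0 cm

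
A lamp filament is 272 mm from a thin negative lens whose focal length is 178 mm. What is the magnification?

m = +0.396

For a negative lens, f = -178 mm.
1/d_i = 1/f − 1/d_o = 1/(-178.0) − 1/(272) = -0.009294, so d_i = -107.6 mm.
m = −d_i/d_o = −(-107.6)/(272) = +0.396.
The image is virtual, upright and reduced, on the same side as the object.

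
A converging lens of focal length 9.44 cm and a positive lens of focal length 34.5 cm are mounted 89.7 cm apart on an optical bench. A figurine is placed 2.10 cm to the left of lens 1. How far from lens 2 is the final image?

55.1 cm

Lens 1: 1/d_i1 = 1/f₁ − 1/d_o1 = 1/(9.44) − 1/(2.10) = -0.3703, so d_i1 = -2.701 cm.
The intermediate image is 2.701 cm to the left of lens 1 (virtual), which is 89.7 − (-2.701) = 92.40 cm to the left of lens 2, so d_o2 = +92.40 cm.
Lens 2: 1/d_i2 = 1/f₂ − 1/d_o2 = 1/(34.5) − 1/(92.40) = 0.01816, so d_i2 = 55.1 cm.
The final image is real, 55.1 cm to the right of lens 2 (overall magnification ≈ -0.77).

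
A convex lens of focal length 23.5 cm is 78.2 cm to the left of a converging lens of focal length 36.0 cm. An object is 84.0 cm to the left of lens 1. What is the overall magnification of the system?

m = +1.46

Lens 1: 1/d_i1 = 1/(23.5) − 1/(84.0) = 0.03065, so d_i1 = 32.63 cm; m₁ = −d_i1/d_o1 = -0.3885.
d_o2 = 78.2 − (32.63) = 45.57 cm.
Lens 2: 1/d_i2 = 1/(36.0) − 1/(45.57) = 0.005834, so d_i2 = 171.4 cm; m₂ = −d_i2/d_o2 = -3.762.
m = m₁·m₂ = (-0.3885)(-3.762) = +1.46.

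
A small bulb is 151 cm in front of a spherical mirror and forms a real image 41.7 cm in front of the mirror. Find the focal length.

Real image ⇒ d_i = +41.7 cm.
1/f = 1/d_o + 1/d_i = 1/(151) + 1/(41.7) = 0.03060, so f = 32.7 cm.
Since f is positive, the spherical mirror is concave.

f = 32.7 cm (concave)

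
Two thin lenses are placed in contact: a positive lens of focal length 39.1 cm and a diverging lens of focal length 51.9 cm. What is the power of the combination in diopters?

P₁ = 1/f₁ = 1/(0.391 m) = +2.558 D; P₂ = 1/f₂ = 1/(-0.519 m) = -1.927 D.
For thin lenses in contact, P = P₁ + P₂ = (+2.558) + (-1.927) = +0.631 D.

P = +0.631 D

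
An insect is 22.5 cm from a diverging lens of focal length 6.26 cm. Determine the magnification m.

m = +0.218

For a diverging lens, f = -6.26 cm.
1/d_i = 1/f − 1/d_o = 1/(-6.260) − 1/(22.5) = -0.2042, so d_i = -4.897 cm.
m = −d_i/d_o = −(-4.897)/(22.5) = +0.218.
The image is virtual, upright and reduced, on the same side as the object.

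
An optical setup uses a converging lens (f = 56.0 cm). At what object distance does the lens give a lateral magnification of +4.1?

m = −d_i/d_o ⇒ d_i = −m·d_o.
1/f = 1/d_o + 1/d_i = 1/d_o − 1/(m·d_o) = (1 − 1/m)/d_o, so d_o = f(1 − 1/m) = (56.00)(1 − 1/(+4.1)) = 42.3 cm.

42.3 cm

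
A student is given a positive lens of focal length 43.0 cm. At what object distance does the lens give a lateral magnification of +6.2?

36.1 cm

m = −d_i/d_o ⇒ d_i = −m·d_o.
1/f = 1/d_o + 1/d_i = 1/d_o − 1/(m·d_o) = (1 − 1/m)/d_o, so d_o = f(1 − 1/m) = (43.00)(1 − 1/(+6.2)) = 36.1 cm.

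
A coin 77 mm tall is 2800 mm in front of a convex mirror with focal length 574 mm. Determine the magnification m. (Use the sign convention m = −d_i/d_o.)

m = +0.170

For a convex mirror, f = -574 mm.
1/d_i = 1/f − 1/d_o = 1/(-574.0) − 1/(2800) = -0.002099, so d_i = -476.3 mm.
m = −d_i/d_o = −(-476.3)/(2800) = +0.170.
The image is virtual, upright and reduced, behind the mirror.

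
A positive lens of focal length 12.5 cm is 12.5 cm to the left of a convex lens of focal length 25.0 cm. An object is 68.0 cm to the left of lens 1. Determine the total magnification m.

m = -0.202

Lens 1: 1/d_i1 = 1/(12.5) − 1/(68.0) = 0.06529, so d_i1 = 15.32 cm; m₁ = −d_i1/d_o1 = -0.2253.
d_o2 = 12.5 − (15.32) = -2.820 cm (virtual object).
Lens 2: 1/d_i2 = 1/(25.0) − 1/(-2.820) = 0.3946, so d_i2 = 2.534 cm; m₂ = −d_i2/d_o2 = +0.8986.
m = m₁·m₂ = (-0.2253)(+0.8986) = -0.202.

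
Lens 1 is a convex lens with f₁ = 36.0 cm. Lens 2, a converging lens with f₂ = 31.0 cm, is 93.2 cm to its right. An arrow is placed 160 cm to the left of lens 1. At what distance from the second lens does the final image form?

92.0 cm

Lens 1: 1/d_i1 = 1/f₁ − 1/d_o1 = 1/(36.0) − 1/(160) = 0.02153, so d_i1 = 46.45 cm.
The intermediate image is 46.45 cm to the right of lens 1, which is 93.2 − (46.45) = 46.75 cm to the left of lens 2, so d_o2 = +46.75 cm.
Lens 2: 1/d_i2 = 1/f₂ − 1/d_o2 = 1/(31.0) − 1/(46.75) = 0.01087, so d_i2 = 92.0 cm.
The final image is real, 92.0 cm to the right of lens 2 (overall magnification ≈ 0.57).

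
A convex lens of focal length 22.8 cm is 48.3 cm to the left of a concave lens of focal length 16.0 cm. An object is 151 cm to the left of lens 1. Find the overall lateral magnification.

Lens 1: 1/d_i1 = 1/(22.8) − 1/(151) = 0.03724, so d_i1 = 26.85 cm; m₁ = −d_i1/d_o1 = -0.1778.
d_o2 = 48.3 − (26.85) = 21.45 cm.
f₂ = −16.0 cm (diverging).
Lens 2: 1/d_i2 = 1/(-16.0) − 1/(21.45) = -0.1091, so d_i2 = -9.164 cm; m₂ = −d_i2/d_o2 = +0.4272.
m = m₁·m₂ = (-0.1778)(+0.4272) = -0.0760.

m = -0.0760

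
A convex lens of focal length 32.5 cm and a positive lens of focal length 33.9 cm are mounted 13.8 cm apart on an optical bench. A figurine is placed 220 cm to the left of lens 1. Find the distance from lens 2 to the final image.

14.2 cm

Lens 1: 1/d_i1 = 1/f₁ − 1/d_o1 = 1/(32.5) − 1/(220) = 0.02622, so d_i1 = 38.13 cm.
The intermediate image is 38.13 cm to the right of lens 1, which lies 24.33 cm to the right of lens 2 — a virtual object — so d_o2 = −24.33 cm.
Lens 2: 1/d_i2 = 1/f₂ − 1/d_o2 = 1/(33.9) − 1/(-24.33) = 0.07060, so d_i2 = 14.2 cm.
The final image is real, 14.2 cm to the right of lens 2 (overall magnification ≈ -0.10).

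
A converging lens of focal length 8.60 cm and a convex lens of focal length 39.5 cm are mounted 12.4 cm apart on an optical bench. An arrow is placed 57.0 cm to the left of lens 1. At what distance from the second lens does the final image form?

Lens 1: 1/d_i1 = 1/f₁ − 1/d_o1 = 1/(8.60) − 1/(57.0) = 0.09874, so d_i1 = 10.13 cm.
The intermediate image is 10.13 cm to the right of lens 1, which is 12.4 − (10.13) = 2.270 cm to the left of lens 2, so d_o2 = +2.270 cm.
Lens 2: 1/d_i2 = 1/f₂ − 1/d_o2 = 1/(39.5) − 1/(2.270) = -0.4152, so d_i2 = -2.41 cm.
The final image is virtual, 2.41 cm to the left of lens 2 (overall magnification ≈ -0.19).

2.41 cm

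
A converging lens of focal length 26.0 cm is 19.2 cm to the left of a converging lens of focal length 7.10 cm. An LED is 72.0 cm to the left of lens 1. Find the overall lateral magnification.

m = -0.140

Lens 1: 1/d_i1 = 1/(26.0) − 1/(72.0) = 0.02457, so d_i1 = 40.70 cm; m₁ = −d_i1/d_o1 = -0.5653.
d_o2 = 19.2 − (40.70) = -21.50 cm (virtual object).
Lens 2: 1/d_i2 = 1/(7.10) − 1/(-21.50) = 0.1874, so d_i2 = 5.337 cm; m₂ = −d_i2/d_o2 = +0.2483.
m = m₁·m₂ = (-0.5653)(+0.2483) = -0.140.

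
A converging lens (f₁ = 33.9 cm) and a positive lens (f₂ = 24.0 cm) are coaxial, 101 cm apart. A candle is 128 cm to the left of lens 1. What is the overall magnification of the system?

Lens 1: 1/d_i1 = 1/(33.9) − 1/(128) = 0.02169, so d_i1 = 46.11 cm; m₁ = −d_i1/d_o1 = -0.3602.
d_o2 = 101 − (46.11) = 54.89 cm.
Lens 2: 1/d_i2 = 1/(24.0) − 1/(54.89) = 0.02345, so d_i2 = 42.65 cm; m₂ = −d_i2/d_o2 = -0.7770.
m = m₁·m₂ = (-0.3602)(-0.7770) = +0.280.

m = +0.280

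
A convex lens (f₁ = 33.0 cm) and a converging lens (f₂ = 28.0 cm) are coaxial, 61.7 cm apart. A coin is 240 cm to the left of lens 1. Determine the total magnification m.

Lens 1: 1/d_i1 = 1/(33.0) − 1/(240) = 0.02614, so d_i1 = 38.26 cm; m₁ = −d_i1/d_o1 = -0.1594.
d_o2 = 61.7 − (38.26) = 23.44 cm.
Lens 2: 1/d_i2 = 1/(28.0) − 1/(23.44) = -0.006948, so d_i2 = -143.9 cm; m₂ = −d_i2/d_o2 = +6.140.
m = m₁·m₂ = (-0.1594)(+6.140) = -0.979.

m = -0.979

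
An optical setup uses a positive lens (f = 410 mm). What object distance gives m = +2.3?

232 mm

m = −d_i/d_o ⇒ d_i = −m·d_o.
1/f = 1/d_o + 1/d_i = 1/d_o − 1/(m·d_o) = (1 − 1/m)/d_o, so d_o = f(1 − 1/m) = (410.0)(1 − 1/(+2.3)) = 232 mm.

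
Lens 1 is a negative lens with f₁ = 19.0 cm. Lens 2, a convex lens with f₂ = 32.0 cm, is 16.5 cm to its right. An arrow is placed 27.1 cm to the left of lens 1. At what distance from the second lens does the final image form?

204 cm

Lens 1 is diverging, so f₁ = −19.0 cm.
Lens 1: 1/d_i1 = 1/f₁ − 1/d_o1 = 1/(-19.0) − 1/(27.1) = -0.08953, so d_i1 = -11.17 cm.
The intermediate image is 11.17 cm to the left of lens 1 (virtual), which is 16.5 − (-11.17) = 27.67 cm to the left of lens 2, so d_o2 = +27.67 cm.
Lens 2: 1/d_i2 = 1/f₂ − 1/d_o2 = 1/(32.0) − 1/(27.67) = -0.004890, so d_i2 = -204 cm.
The final image is virtual, 204 cm to the left of lens 2 (overall magnification ≈ 3.0).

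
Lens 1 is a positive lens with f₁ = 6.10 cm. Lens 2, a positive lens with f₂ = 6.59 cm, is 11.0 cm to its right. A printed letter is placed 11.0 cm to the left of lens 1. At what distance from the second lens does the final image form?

1.91 cm

Lens 1: 1/d_i1 = 1/f₁ − 1/d_o1 = 1/(6.10) − 1/(11.0) = 0.07303, so d_i1 = 13.69 cm.
The intermediate image is 13.69 cm to the right of lens 1, which lies 2.690 cm to the right of lens 2 — a virtual object — so d_o2 = −2.690 cm.
Lens 2: 1/d_i2 = 1/f₂ − 1/d_o2 = 1/(6.59) − 1/(-2.690) = 0.5235, so d_i2 = 1.91 cm.
The final image is real, 1.91 cm to the right of lens 2 (overall magnification ≈ -0.88).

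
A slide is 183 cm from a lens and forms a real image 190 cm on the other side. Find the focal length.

f = 93.2 cm (converging)

Real image ⇒ d_i = +190 cm.
1/f = 1/d_o + 1/d_i = 1/(183) + 1/(190) = 0.01073, so f = 93.2 cm.
Since f is positive, the lens is converging.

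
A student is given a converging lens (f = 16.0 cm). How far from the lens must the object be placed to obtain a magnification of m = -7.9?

m = −d_i/d_o ⇒ d_i = −m·d_o.
1/f = 1/d_o + 1/d_i = 1/d_o − 1/(m·d_o) = (1 − 1/m)/d_o, so d_o = f(1 − 1/m) = (16.00)(1 − 1/(-7.9)) = 18.0 cm.

18.0 cm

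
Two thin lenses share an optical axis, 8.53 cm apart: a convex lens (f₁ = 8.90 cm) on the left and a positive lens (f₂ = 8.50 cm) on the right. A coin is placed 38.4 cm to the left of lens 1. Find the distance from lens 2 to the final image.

2.25 cm

Lens 1: 1/d_i1 = 1/f₁ − 1/d_o1 = 1/(8.90) − 1/(38.4) = 0.08632, so d_i1 = 11.59 cm.
The intermediate image is 11.59 cm to the right of lens 1, which lies 3.060 cm to the right of lens 2 — a virtual object — so d_o2 = −3.060 cm.
Lens 2: 1/d_i2 = 1/f₂ − 1/d_o2 = 1/(8.50) − 1/(-3.060) = 0.4444, so d_i2 = 2.25 cm.
The final image is real, 2.25 cm to the right of lens 2 (overall magnification ≈ -0.22).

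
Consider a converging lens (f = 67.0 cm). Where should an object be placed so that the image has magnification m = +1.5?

m = −d_i/d_o ⇒ d_i = −m·d_o.
1/f = 1/d_o + 1/d_i = 1/d_o − 1/(m·d_o) = (1 − 1/m)/d_o, so d_o = f(1 − 1/m) = (67.00)(1 − 1/(+1.5)) = 22.3 cm.

22.3 cm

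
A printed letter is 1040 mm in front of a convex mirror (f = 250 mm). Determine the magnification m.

m = +0.194

For a convex mirror, f = -250 mm.
1/d_i = 1/f − 1/d_o = 1/(-250.0) − 1/(1040) = -0.004962, so d_i = -201.6 mm.
m = −d_i/d_o = −(-201.6)/(1040) = +0.194.
The image is virtual, upright and reduced, behind the mirror.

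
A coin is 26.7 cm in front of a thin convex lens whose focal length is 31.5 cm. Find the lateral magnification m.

1/d_i = 1/f − 1/d_o = 1/(31.50) − 1/(26.7) = -0.005707, so d_i = -175.2 cm.
m = −d_i/d_o = −(-175.2)/(26.7) = +6.56.
The image is virtual, upright and enlarged, on the same side as the object.

m = +6.56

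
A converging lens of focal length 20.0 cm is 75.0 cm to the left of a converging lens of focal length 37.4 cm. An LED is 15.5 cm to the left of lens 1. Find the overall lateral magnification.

m = -1.56

Lens 1: 1/d_i1 = 1/(20.0) − 1/(15.5) = -0.01452, so d_i1 = -68.89 cm; m₁ = −d_i1/d_o1 = +4.445.
d_o2 = 75.0 − (-68.89) = 143.9 cm.
Lens 2: 1/d_i2 = 1/(37.4) − 1/(143.9) = 0.01979, so d_i2 = 50.53 cm; m₂ = −d_i2/d_o2 = -0.3512.
m = m₁·m₂ = (+4.445)(-0.3512) = -1.56.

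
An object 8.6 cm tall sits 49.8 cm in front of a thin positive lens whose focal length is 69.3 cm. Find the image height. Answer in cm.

1/d_i = 1/f − 1/d_o = 1/(69.30) − 1/(49.8) = -0.005650, so d_i = -177.0 cm.
m = −d_i/d_o = +3.554.
|h_i| = |m|·h_o = 3.554 × 8.6 = 30.6 cm. The image is virtual, upright and enlarged, on the same side as the object.

30.6 cm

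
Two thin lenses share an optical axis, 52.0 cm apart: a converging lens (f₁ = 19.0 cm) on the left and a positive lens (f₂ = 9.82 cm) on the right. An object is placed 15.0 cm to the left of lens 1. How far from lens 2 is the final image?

10.7 cm

Lens 1: 1/d_i1 = 1/f₁ − 1/d_o1 = 1/(19.0) − 1/(15.0) = -0.01404, so d_i1 = -71.25 cm.
The intermediate image is 71.25 cm to the left of lens 1 (virtual), which is 52.0 − (-71.25) = 123.2 cm to the left of lens 2, so d_o2 = +123.2 cm.
Lens 2: 1/d_i2 = 1/f₂ − 1/d_o2 = 1/(9.82) − 1/(123.2) = 0.09372, so d_i2 = 10.7 cm.
The final image is real, 10.7 cm to the right of lens 2 (overall magnification ≈ -0.41).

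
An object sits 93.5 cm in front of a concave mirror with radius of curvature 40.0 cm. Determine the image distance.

25.4 cm

f = R/2 = 40.0/2 = 20.00 cm.
Mirror equation: 1/v = 1/f − 1/u = 1/(20.00) − 1/(93.5) = 0.05000 − 0.01070 = 0.03930, so v = 25.4 cm.
The image is real, inverted and reduced, in front of the mirror.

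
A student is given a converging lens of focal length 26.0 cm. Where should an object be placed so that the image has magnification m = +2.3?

14.7 cm

m = −d_i/d_o ⇒ d_i = −m·d_o.
1/f = 1/d_o + 1/d_i = 1/d_o − 1/(m·d_o) = (1 − 1/m)/d_o, so d_o = f(1 − 1/m) = (26.00)(1 − 1/(+2.3)) = 14.7 cm.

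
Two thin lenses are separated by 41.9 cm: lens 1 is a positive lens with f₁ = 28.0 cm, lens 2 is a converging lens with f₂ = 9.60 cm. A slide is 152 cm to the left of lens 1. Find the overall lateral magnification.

Lens 1: 1/d_i1 = 1/(28.0) − 1/(152) = 0.02914, so d_i1 = 34.32 cm; m₁ = −d_i1/d_o1 = -0.2258.
d_o2 = 41.9 − (34.32) = 7.580 cm.
Lens 2: 1/d_i2 = 1/(9.60) − 1/(7.580) = -0.02776, so d_i2 = -36.02 cm; m₂ = −d_i2/d_o2 = +4.752.
m = m₁·m₂ = (-0.2258)(+4.752) = -1.07.

m = -1.07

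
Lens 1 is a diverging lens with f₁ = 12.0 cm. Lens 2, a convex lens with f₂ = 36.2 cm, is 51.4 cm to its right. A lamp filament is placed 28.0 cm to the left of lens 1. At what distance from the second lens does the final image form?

Lens 1 is diverging, so f₁ = −12.0 cm.
Lens 1: 1/d_i1 = 1/f₁ − 1/d_o1 = 1/(-12.0) − 1/(28.0) = -0.1190, so d_i1 = -8.400 cm.
The intermediate image is 8.400 cm to the left of lens 1 (virtual), which is 51.4 − (-8.400) = 59.80 cm to the left of lens 2, so d_o2 = +59.80 cm.
Lens 2: 1/d_i2 = 1/f₂ − 1/d_o2 = 1/(36.2) − 1/(59.80) = 0.01090, so d_i2 = 91.7 cm.
The final image is real, 91.7 cm to the right of lens 2 (overall magnification ≈ -0.46).

91.7 cm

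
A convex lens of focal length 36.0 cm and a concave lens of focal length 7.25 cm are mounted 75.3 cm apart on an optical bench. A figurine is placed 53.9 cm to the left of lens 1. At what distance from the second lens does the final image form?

Lens 1: 1/d_i1 = 1/f₁ − 1/d_o1 = 1/(36.0) − 1/(53.9) = 0.009225, so d_i1 = 108.4 cm.
The intermediate image is 108.4 cm to the right of lens 1, which lies 33.10 cm to the right of lens 2 — a virtual object — so d_o2 = −33.10 cm.
Lens 2 is diverging, so f₂ = −7.25 cm.
Lens 2: 1/d_i2 = 1/f₂ − 1/d_o2 = 1/(-7.25) − 1/(-33.10) = -0.1077, so d_i2 = -9.28 cm.
The final image is virtual, 9.28 cm to the left of lens 2 (overall magnification ≈ 0.56).

9.28 cm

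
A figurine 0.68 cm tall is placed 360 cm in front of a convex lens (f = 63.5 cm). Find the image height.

0.146 cm

1/d_i = 1/f − 1/d_o = 1/(63.50) − 1/(360) = 0.01297, so d_i = 77.10 cm.
m = −d_i/d_o = -0.2142.
|h_i| = |m|·h_o = 0.2142 × 0.68 = 0.146 cm. The image is real, inverted and reduced, on the far side of the lens.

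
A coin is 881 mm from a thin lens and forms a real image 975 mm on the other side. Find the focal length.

Real image ⇒ d_i = +975 mm.
1/f = 1/d_o + 1/d_i = 1/(881) + 1/(975) = 0.002161, so f = 463 mm.
Since f is positive, the thin lens is converging.

f = 463 mm (converging)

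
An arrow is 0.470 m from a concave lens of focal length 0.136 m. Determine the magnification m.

For a concave lens, f = -0.136 m.
1/d_i = 1/f − 1/d_o = 1/(-0.1360) − 1/(0.470) = -9.481, so d_i = -0.1055 m.
m = −d_i/d_o = −(-0.1055)/(0.470) = +0.224.
The image is virtual, upright and reduced, on the same side as the object.

m = +0.224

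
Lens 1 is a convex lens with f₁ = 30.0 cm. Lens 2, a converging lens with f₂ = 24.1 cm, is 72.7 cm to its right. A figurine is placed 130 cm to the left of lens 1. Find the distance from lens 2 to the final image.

Lens 1: 1/d_i1 = 1/f₁ − 1/d_o1 = 1/(30.0) − 1/(130) = 0.02564, so d_i1 = 39.00 cm.
The intermediate image is 39.00 cm to the right of lens 1, which is 72.7 − (39.00) = 33.70 cm to the left of lens 2, so d_o2 = +33.70 cm.
Lens 2: 1/d_i2 = 1/f₂ − 1/d_o2 = 1/(24.1) − 1/(33.70) = 0.01182, so d_i2 = 84.6 cm.
The final image is real, 84.6 cm to the right of lens 2 (overall magnification ≈ 0.75).

84.6 cm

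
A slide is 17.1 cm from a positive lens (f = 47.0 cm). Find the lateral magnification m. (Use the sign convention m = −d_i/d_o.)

m = +1.57

1/d_i = 1/f − 1/d_o = 1/(47.00) − 1/(17.1) = -0.03720, so d_i = -26.88 cm.
m = −d_i/d_o = −(-26.88)/(17.1) = +1.57.
The image is virtual, upright and enlarged, on the same side as the object.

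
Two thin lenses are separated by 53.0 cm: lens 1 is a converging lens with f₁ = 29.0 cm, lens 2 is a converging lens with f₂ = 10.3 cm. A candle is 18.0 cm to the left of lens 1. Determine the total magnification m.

m = -0.301

Lens 1: 1/d_i1 = 1/(29.0) − 1/(18.0) = -0.02107, so d_i1 = -47.45 cm; m₁ = −d_i1/d_o1 = +2.636.
d_o2 = 53.0 − (-47.45) = 100.5 cm.
Lens 2: 1/d_i2 = 1/(10.3) − 1/(100.5) = 0.08714, so d_i2 = 11.48 cm; m₂ = −d_i2/d_o2 = -0.1142.
m = m₁·m₂ = (+2.636)(-0.1142) = -0.301.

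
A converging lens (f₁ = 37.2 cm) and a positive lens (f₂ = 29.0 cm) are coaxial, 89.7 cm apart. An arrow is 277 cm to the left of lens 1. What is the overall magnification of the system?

Lens 1: 1/d_i1 = 1/(37.2) − 1/(277) = 0.02327, so d_i1 = 42.97 cm; m₁ = −d_i1/d_o1 = -0.1551.
d_o2 = 89.7 − (42.97) = 46.73 cm.
Lens 2: 1/d_i2 = 1/(29.0) − 1/(46.73) = 0.01308, so d_i2 = 76.43 cm; m₂ = −d_i2/d_o2 = -1.636.
m = m₁·m₂ = (-0.1551)(-1.636) = +0.254.

m = +0.254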